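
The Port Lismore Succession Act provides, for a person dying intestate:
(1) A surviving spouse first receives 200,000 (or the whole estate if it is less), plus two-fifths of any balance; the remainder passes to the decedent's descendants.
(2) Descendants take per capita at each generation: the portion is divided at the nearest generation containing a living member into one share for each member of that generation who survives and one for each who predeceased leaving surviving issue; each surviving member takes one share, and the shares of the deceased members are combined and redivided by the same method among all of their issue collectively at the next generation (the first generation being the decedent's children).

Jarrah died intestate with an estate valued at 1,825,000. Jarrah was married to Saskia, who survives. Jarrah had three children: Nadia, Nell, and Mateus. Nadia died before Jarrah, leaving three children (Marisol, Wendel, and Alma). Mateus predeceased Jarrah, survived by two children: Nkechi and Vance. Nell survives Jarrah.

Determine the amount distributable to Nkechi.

Nkechi receives 130,000.

Saskia first takes 200,000, leaving a balance of 1,625,000. Saskia then takes two-fifths of the balance (650,000), for a total of 850,000. The remaining 975,000 passes to the descendants.
The descendants' portion (975,000) is divided at the children's generation into 3 shares of 325,000. Nell takes 325,000. The 2 shares of the deceased (Nadia and Mateus) are combined into a pool of 650,000.
That pool (650,000) is divided at the grandchildren's generation equally among Marisol, Wendel, Alma, Nkechi, and Vance: 130,000 each.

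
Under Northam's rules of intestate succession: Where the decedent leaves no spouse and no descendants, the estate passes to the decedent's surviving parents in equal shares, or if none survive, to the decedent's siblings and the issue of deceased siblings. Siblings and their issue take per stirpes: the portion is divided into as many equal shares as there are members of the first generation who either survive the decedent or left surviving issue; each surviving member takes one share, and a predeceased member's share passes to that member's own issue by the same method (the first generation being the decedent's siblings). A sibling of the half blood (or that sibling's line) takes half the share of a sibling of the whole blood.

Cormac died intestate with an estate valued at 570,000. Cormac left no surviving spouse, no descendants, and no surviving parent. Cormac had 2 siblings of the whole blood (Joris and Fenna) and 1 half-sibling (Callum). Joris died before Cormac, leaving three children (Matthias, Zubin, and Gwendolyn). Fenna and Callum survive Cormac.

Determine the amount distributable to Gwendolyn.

Gwendolyn receives 76,000.

The entire 570,000 passes to the siblings and their issue.
Counting each half-blood sibling's line as half a unit, there are 5/2 units in 570,000, so one unit is 228,000. Whole-blood lines (Joris and Fenna) take 228,000 each; half-blood lines (Callum) take 114,000 each.
Joris's share (228,000) is divided into 3 shares of 76,000: Matthias, Zubin, and Gwendolyn each take 76,000.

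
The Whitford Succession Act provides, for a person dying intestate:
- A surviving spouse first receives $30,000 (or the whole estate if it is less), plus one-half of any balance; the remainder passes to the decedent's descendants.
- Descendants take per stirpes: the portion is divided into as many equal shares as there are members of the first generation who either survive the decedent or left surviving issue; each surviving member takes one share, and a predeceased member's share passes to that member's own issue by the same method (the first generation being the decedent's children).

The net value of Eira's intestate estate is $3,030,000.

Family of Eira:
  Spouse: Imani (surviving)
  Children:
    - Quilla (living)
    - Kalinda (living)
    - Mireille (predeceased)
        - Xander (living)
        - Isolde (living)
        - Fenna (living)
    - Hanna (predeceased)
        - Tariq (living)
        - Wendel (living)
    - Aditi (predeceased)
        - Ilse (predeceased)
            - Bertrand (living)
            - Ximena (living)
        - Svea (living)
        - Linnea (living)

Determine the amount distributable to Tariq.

Imani first takes $30,000, leaving a balance of $3,000,000. Imani then takes one-half of the balance ($1,500,000), for a total of $1,530,000. The remaining $1,500,000 passes to the descendants.
The descendants' portion ($1,500,000) is divided into 5 shares of $300,000: Quilla and Kalinda each take $300,000; Mireille's $300,000 share passes to Mireille's issue; Hanna's $300,000 share passes to Hanna's issue; Aditi's $300,000 share passes to Aditi's issue.
Mireille's share ($300,000) is divided into 3 shares of $100,000: Xander, Isolde, and Fenna each take $100,000.
Hanna's share ($300,000) is divided into 2 shares of $150,000: Tariq and Wendel each take $150,000.
Aditi's share ($300,000) is divided into 3 shares of $100,000: Svea and Linnea each take $100,000; Ilse's $100,000 share passes to Ilse's issue.
Ilse's share ($100,000) is divided into 2 shares of $50,000: Bertrand and Ximena each take $50,000.

Tariq receives $150,000.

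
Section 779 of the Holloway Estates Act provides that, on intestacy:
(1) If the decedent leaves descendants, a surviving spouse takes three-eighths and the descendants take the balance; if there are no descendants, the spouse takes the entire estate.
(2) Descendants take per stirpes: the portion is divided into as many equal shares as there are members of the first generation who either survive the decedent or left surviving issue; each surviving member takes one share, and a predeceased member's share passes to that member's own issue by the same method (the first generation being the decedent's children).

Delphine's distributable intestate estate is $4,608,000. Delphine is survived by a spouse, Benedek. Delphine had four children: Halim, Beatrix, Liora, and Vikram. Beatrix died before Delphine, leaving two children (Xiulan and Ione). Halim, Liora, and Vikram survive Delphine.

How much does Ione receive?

Ione receives $360,000.

Benedek takes three-eighths of $4,608,000 = $1,728,000. The remaining $2,880,000 passes to the descendants.
The descendants' portion ($2,880,000) is divided into 4 shares of $720,000: Halim, Liora, and Vikram each take $720,000; Beatrix's $720,000 share passes to Beatrix's issue.
Beatrix's share ($720,000) is divided into 2 shares of $360,000: Xiulan and Ione each take $360,000.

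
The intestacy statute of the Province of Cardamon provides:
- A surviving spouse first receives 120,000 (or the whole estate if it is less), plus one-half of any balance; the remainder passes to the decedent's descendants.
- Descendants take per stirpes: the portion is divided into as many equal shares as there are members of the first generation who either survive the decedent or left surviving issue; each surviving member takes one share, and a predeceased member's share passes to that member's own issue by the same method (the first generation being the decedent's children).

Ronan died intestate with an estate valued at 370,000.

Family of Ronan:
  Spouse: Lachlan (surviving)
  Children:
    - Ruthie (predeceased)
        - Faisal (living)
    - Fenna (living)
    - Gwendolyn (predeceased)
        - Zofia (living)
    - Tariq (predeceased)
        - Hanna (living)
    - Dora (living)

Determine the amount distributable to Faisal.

Faisal receives 25,000.

Lachlan first takes 120,000, leaving a balance of 250,000. Lachlan then takes one-half of the balance (125,000), for a total of 245,000. The remaining 125,000 passes to the descendants.
The descendants' portion (125,000) is divided into 5 shares of 25,000: Fenna and Dora each take 25,000; Ruthie's 25,000 share passes to Ruthie's issue; Gwendolyn's 25,000 share passes to Gwendolyn's issue; Tariq's 25,000 share passes to Tariq's issue.
Ruthie's share (25,000) passes entirely to Faisal.
Gwendolyn's share (25,000) passes entirely to Zofia.
Tariq's share (25,000) passes entirely to Hanna.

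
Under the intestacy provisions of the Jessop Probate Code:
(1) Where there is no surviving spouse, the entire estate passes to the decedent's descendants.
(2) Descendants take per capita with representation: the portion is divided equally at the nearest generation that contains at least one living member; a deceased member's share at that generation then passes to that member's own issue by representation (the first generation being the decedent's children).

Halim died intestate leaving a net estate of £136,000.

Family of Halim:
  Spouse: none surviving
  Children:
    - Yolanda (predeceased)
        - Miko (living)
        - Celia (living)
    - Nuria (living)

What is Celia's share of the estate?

The entire £136,000 passes to the descendants.
That amount (£136,000) is divided into 2 shares of £68,000: Nuria takes £68,000; Yolanda's £68,000 share passes to Yolanda's issue.
Yolanda's share (£68,000) is divided into 2 shares of £34,000: Miko and Celia each take £34,000.

Celia receives £34,000.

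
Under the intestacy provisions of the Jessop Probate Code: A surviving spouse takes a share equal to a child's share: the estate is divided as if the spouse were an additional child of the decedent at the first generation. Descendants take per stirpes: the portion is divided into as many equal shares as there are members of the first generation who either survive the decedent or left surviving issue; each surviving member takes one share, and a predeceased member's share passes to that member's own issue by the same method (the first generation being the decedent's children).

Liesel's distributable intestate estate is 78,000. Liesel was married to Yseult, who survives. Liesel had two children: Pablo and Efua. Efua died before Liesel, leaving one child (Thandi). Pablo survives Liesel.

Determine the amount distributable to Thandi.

Thandi receives 26,000.

The spouse counts as an additional share at the children's level, so there are 3 primary shares of 26,000. Yseult takes one such share (26,000).
The children's combined portion (52,000) is divided into 2 shares of 26,000: Pablo takes 26,000; Efua's 26,000 share passes to Efua's issue.
Efua's share (26,000) passes entirely to Thandi.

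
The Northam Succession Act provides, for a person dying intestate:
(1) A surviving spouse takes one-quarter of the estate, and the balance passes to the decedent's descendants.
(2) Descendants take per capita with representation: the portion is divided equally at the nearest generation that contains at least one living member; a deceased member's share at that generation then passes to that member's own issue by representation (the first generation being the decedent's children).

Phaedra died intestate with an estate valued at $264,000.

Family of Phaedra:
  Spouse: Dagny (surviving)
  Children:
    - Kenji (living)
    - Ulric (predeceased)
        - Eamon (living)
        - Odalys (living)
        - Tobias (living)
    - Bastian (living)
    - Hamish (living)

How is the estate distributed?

Dagny takes one-quarter of $264,000 = $66,000. The remaining $198,000 passes to the descendants.
The descendants' portion ($198,000) is divided into 4 shares of $49,500: Kenji, Bastian, and Hamish each take $49,500; Ulric's $49,500 share passes to Ulric's issue.
Ulric's share ($49,500) is divided into 3 shares of $16,500: Eamon, Odalys, and Tobias each take $16,500.

Dagny: $66,000; Kenji: $49,500; Eamon: $16,500; Odalys: $16,500; Tobias: $16,500; Bastian: $49,500; Hamish: $49,500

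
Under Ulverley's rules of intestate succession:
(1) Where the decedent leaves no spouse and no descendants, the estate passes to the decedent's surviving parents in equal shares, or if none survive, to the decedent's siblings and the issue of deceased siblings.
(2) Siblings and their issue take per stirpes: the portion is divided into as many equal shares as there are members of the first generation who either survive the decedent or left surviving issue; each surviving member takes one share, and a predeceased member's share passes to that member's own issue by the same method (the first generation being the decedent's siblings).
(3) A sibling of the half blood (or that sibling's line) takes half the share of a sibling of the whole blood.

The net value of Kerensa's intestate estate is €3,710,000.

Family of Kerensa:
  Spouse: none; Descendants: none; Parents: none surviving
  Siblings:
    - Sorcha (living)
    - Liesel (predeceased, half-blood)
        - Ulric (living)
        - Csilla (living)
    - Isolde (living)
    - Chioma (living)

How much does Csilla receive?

Csilla receives €265,000.

The entire €3,710,000 passes to the siblings and their issue.
Counting each half-blood sibling's line as half a unit, there are 7/2 units in €3,710,000, so one unit is €1,060,000. Whole-blood lines (Sorcha, Isolde, and Chioma) take €1,060,000 each; half-blood lines (Liesel) take €530,000 each.
Liesel's share (€530,000) is divided into 2 shares of €265,000: Ulric and Csilla each take €265,000.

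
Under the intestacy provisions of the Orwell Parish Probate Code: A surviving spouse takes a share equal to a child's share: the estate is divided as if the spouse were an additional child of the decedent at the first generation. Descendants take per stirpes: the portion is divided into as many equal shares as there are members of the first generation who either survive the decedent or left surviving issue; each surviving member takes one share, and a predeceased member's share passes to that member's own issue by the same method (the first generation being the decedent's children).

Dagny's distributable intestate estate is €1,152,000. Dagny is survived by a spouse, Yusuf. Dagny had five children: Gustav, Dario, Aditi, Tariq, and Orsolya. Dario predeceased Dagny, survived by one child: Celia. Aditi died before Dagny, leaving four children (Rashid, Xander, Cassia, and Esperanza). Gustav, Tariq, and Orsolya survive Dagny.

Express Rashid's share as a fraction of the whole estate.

Rashid receives 1/24 of the estate.

The spouse counts as an additional share at the children's level, so there are 6 primary shares of €192,000. Yusuf takes one such share (€192,000).
The children's combined portion (€960,000) is divided into 5 shares of €192,000: Gustav, Tariq, and Orsolya each take €192,000; Dario's €192,000 share passes to Dario's issue; Aditi's €192,000 share passes to Aditi's issue.
Dario's share (€192,000) passes entirely to Celia.
Aditi's share (€192,000) is divided into 4 shares of €48,000: Rashid, Xander, Cassia, and Esperanza each take €48,000.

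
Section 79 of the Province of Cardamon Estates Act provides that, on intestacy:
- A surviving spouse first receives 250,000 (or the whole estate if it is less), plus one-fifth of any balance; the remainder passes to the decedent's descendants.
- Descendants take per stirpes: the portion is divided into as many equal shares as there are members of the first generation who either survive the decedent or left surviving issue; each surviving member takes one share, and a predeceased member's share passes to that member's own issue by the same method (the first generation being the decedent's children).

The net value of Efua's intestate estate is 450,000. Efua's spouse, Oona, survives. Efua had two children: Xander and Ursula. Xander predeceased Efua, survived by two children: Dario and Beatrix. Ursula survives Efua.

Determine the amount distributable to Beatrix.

Oona first takes 250,000, leaving a balance of 200,000. Oona then takes one-fifth of the balance (40,000), for a total of 290,000. The remaining 160,000 passes to the descendants.
The descendants' portion (160,000) is divided into 2 shares of 80,000: Ursula takes 80,000; Xander's 80,000 share passes to Xander's issue.
Xander's share (80,000) is divided into 2 shares of 40,000: Dario and Beatrix each take 40,000.

Beatrix receives 40,000.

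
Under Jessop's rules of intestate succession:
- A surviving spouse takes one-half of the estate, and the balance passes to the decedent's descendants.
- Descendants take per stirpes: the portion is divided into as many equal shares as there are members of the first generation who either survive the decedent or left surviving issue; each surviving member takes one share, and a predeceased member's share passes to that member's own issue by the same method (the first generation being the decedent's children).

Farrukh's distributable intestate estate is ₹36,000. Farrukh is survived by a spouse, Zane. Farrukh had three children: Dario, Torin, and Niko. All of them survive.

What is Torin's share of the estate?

Zane takes one-half of ₹36,000 = ₹18,000. The remaining ₹18,000 passes to the descendants.
The descendants' portion (₹18,000) is divided into 3 shares of ₹6,000: Dario, Torin, and Niko each take ₹6,000.

Torin receives ₹6,000.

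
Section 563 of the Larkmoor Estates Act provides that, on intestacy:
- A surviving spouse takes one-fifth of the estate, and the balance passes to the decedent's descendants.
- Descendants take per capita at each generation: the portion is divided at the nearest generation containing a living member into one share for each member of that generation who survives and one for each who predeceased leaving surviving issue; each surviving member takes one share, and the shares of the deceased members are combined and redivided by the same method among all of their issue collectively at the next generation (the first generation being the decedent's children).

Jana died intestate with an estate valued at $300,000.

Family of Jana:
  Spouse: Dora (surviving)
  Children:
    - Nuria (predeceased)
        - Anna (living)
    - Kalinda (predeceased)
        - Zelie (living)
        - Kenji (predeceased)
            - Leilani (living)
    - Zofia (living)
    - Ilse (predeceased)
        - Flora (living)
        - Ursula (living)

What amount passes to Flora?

Flora receives $36,000.

Dora takes one-fifth of $300,000 = $60,000. The remaining $240,000 passes to the descendants.
The descendants' portion ($240,000) is divided at the children's generation into 4 shares of $60,000. Zofia takes $60,000. The 3 shares of the deceased (Nuria, Kalinda, and Ilse) are combined into a pool of $180,000.
That pool ($180,000) is divided at the grandchildren's generation into 5 shares of $36,000. Anna, Zelie, Flora, and Ursula each take $36,000. The remaining share for the deceased Kenji ($36,000) is carried to the next generation.
That pool ($36,000) passes entirely to Leilani, the sole taker at the great-grandchildren's generation.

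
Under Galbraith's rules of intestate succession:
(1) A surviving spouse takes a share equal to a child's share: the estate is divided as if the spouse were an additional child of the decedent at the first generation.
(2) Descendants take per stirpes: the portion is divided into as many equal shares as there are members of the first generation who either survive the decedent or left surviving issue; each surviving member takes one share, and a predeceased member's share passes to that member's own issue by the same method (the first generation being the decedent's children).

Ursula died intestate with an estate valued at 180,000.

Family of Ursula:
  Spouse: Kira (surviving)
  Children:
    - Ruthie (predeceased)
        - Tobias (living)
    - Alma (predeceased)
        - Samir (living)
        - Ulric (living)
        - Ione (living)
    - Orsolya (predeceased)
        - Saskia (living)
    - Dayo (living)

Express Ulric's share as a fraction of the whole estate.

Ulric receives 1/15 of the estate.

The spouse counts as an additional share at the children's level, so there are 5 primary shares of 36,000. Kira takes one such share (36,000).
The children's combined portion (144,000) is divided into 4 shares of 36,000: Dayo takes 36,000; Ruthie's 36,000 share passes to Ruthie's issue; Alma's 36,000 share passes to Alma's issue; Orsolya's 36,000 share passes to Orsolya's issue.
Ruthie's share (36,000) passes entirely to Tobias.
Alma's share (36,000) is divided into 3 shares of 12,000: Samir, Ulric, and Ione each take 12,000.
Orsolya's share (36,000) passes entirely to Saskia.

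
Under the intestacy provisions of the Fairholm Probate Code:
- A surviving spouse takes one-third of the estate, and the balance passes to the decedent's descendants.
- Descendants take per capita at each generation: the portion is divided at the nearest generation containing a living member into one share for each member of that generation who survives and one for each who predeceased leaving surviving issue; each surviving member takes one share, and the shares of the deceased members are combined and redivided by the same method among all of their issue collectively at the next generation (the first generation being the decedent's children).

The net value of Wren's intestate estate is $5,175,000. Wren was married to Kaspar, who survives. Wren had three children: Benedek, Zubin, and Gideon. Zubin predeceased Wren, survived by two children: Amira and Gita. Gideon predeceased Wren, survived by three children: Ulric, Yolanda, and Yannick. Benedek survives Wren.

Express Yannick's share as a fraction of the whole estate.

Yannick receives 4/45 of the estate.

Kaspar takes one-third of $5,175,000 = $1,725,000. The remaining $3,450,000 passes to the descendants.
The descendants' portion ($3,450,000) is divided at the children's generation into 3 shares of $1,150,000. Benedek takes $1,150,000. The 2 shares of the deceased (Zubin and Gideon) are combined into a pool of $2,300,000.
That pool ($2,300,000) is divided at the grandchildren's generation equally among Amira, Gita, Ulric, Yolanda, and Yannick: $460,000 each.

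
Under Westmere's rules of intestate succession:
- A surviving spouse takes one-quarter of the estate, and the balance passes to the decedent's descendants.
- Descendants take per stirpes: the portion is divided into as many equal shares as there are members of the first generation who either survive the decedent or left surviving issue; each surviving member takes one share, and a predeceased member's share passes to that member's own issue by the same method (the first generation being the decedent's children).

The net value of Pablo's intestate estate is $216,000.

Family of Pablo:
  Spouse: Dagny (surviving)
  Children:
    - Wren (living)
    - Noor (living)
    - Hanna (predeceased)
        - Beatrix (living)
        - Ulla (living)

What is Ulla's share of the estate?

Dagny takes one-quarter of $216,000 = $54,000. The remaining $162,000 passes to the descendants.
The descendants' portion ($162,000) is divided into 3 shares of $54,000: Wren and Noor each take $54,000; Hanna's $54,000 share passes to Hanna's issue.
Hanna's share ($54,000) is divided into 2 shares of $27,000: Beatrix and Ulla each take $27,000.

Ulla receives $27,000.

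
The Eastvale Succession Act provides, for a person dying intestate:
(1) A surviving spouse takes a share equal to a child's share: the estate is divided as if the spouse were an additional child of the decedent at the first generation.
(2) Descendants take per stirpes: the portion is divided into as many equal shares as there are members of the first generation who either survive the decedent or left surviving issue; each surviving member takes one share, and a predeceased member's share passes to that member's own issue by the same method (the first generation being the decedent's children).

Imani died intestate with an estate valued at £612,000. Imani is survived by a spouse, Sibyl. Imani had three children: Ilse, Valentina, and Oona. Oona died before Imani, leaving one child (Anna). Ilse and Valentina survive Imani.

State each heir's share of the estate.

Sibyl: £153,000; Ilse: £153,000; Valentina: £153,000; Anna: £153,000

The spouse counts as an additional share at the children's level, so there are 4 primary shares of £153,000. Sibyl takes one such share (£153,000).
The children's combined portion (£459,000) is divided into 3 shares of £153,000: Ilse and Valentina each take £153,000; Oona's £153,000 share passes to Oona's issue.
Oona's share (£153,000) passes entirely to Anna.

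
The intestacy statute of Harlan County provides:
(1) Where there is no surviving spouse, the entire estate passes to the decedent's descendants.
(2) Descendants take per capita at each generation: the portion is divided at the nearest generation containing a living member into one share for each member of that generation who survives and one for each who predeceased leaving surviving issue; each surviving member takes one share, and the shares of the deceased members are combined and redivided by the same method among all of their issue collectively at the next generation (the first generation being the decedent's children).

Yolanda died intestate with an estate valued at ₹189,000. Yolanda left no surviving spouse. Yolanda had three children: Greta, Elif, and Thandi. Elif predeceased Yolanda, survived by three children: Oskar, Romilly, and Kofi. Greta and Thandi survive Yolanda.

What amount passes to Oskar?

The entire ₹189,000 passes to the descendants.
That amount (₹189,000) is divided at the children's generation into 3 shares of ₹63,000. Greta and Thandi each take ₹63,000. The remaining share for the deceased Elif (₹63,000) is carried to the next generation.
That pool (₹63,000) is divided at the grandchildren's generation equally among Oskar, Romilly, and Kofi: ₹21,000 each.

Oskar receives ₹21,000.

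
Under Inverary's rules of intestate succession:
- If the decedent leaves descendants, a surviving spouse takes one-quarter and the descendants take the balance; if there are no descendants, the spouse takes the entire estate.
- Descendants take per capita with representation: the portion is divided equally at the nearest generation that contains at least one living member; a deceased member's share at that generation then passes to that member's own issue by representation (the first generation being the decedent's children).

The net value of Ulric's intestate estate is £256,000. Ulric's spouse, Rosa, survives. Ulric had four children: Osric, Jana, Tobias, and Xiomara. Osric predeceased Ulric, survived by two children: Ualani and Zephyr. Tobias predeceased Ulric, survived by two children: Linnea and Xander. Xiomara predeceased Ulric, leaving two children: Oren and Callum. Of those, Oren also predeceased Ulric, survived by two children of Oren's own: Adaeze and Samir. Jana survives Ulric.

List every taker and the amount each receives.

Rosa takes one-quarter of £256,000 = £64,000. The remaining £192,000 passes to the descendants.
The descendants' portion (£192,000) is divided into 4 shares of £48,000: Jana takes £48,000; Osric's £48,000 share passes to Osric's issue; Tobias's £48,000 share passes to Tobias's issue; Xiomara's £48,000 share passes to Xiomara's issue.
Osric's share (£48,000) is divided into 2 shares of £24,000: Ualani and Zephyr each take £24,000.
Tobias's share (£48,000) is divided into 2 shares of £24,000: Linnea and Xander each take £24,000.
Xiomara's share (£48,000) is divided into 2 shares of £24,000: Callum takes £24,000; Oren's £24,000 share passes to Oren's issue.
Oren's share (£24,000) is divided into 2 shares of £12,000: Adaeze and Samir each take £12,000.

Rosa: £64,000; Ualani: £24,000; Zephyr: £24,000; Jana: £48,000; Linnea: £24,000; Xander: £24,000; Adaeze: £12,000; Samir: £12,000; Callum: £24,000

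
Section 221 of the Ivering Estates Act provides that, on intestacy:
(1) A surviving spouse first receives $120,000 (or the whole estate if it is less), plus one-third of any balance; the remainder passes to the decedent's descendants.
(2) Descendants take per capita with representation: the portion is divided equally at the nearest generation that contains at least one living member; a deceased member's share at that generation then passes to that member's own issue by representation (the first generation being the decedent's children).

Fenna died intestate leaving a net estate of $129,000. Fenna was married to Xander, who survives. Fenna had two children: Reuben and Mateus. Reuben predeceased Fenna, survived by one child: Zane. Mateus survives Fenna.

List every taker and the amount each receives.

Xander: $123,000; Zane: $3,000; Mateus: $3,000

Xander first takes $120,000, leaving a balance of $9,000. Xander then takes one-third of the balance ($3,000), for a total of $123,000. The remaining $6,000 passes to the descendants.
The descendants' portion ($6,000) is divided into 2 shares of $3,000: Mateus takes $3,000; Reuben's $3,000 share passes to Reuben's issue.
Reuben's share ($3,000) passes entirely to Zane.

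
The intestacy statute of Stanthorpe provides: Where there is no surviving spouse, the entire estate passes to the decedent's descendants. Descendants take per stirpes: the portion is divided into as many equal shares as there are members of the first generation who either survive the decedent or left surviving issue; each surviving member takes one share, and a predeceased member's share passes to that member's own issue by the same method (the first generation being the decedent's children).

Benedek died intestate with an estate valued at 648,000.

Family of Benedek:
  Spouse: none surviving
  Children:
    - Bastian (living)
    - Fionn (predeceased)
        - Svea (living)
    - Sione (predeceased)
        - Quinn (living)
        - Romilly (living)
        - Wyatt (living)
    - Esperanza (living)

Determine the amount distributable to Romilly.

The entire 648,000 passes to the descendants.
That amount (648,000) is divided into 4 shares of 162,000: Bastian and Esperanza each take 162,000; Fionn's 162,000 share passes to Fionn's issue; Sione's 162,000 share passes to Sione's issue.
Fionn's share (162,000) passes entirely to Svea.
Sione's share (162,000) is divided into 3 shares of 54,000: Quinn, Romilly, and Wyatt each take 54,000.

Romilly receives 54,000.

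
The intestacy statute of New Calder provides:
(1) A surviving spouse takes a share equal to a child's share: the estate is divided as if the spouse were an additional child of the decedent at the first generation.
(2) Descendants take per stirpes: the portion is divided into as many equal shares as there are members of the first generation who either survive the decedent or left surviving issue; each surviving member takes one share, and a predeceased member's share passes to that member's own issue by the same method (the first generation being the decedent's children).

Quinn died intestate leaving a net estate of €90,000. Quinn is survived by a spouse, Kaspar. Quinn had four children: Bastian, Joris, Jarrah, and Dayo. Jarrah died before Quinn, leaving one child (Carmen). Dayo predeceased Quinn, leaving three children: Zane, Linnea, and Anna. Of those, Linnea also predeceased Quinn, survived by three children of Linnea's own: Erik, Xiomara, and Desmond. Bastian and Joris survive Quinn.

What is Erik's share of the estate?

The spouse counts as an additional share at the children's level, so there are 5 primary shares of €18,000. Kaspar takes one such share (€18,000).
The children's combined portion (€72,000) is divided into 4 shares of €18,000: Bastian and Joris each take €18,000; Jarrah's €18,000 share passes to Jarrah's issue; Dayo's €18,000 share passes to Dayo's issue.
Jarrah's share (€18,000) passes entirely to Carmen.
Dayo's share (€18,000) is divided into 3 shares of €6,000: Zane and Anna each take €6,000; Linnea's €6,000 share passes to Linnea's issue.
Linnea's share (€6,000) is divided into 3 shares of €2,000: Erik, Xiomara, and Desmond each take €2,000.

Erik receives €2,000.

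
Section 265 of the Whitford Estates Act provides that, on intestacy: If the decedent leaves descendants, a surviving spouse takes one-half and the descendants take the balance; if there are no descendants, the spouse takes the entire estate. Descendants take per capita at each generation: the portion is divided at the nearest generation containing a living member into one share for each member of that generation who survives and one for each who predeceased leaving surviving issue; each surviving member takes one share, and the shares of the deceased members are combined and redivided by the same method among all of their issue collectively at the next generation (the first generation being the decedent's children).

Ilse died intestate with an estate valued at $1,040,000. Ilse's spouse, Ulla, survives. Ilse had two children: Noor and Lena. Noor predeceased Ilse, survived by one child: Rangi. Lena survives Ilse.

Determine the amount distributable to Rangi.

Rangi receives $260,000.

Ulla takes one-half of $1,040,000 = $520,000. The remaining $520,000 passes to the descendants.
The descendants' portion ($520,000) is divided at the children's generation into 2 shares of $260,000. Lena takes $260,000. The remaining share for the deceased Noor ($260,000) is carried to the next generation.
That pool ($260,000) passes entirely to Rangi, the sole taker at the grandchildren's generation.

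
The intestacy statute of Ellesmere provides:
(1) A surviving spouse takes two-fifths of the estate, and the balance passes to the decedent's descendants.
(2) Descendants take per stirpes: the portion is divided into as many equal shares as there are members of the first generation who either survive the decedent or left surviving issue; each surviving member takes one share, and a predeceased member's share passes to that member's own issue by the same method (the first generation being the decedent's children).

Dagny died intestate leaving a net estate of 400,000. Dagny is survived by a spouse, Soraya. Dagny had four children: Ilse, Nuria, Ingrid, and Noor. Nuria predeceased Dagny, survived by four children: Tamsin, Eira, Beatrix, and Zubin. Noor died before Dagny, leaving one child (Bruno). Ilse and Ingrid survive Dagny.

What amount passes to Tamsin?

Tamsin receives 15,000.

Soraya takes two-fifths of 400,000 = 160,000. The remaining 240,000 passes to the descendants.
The descendants' portion (240,000) is divided into 4 shares of 60,000: Ilse and Ingrid each take 60,000; Nuria's 60,000 share passes to Nuria's issue; Noor's 60,000 share passes to Noor's issue.
Nuria's share (60,000) is divided into 4 shares of 15,000: Tamsin, Eira, Beatrix, and Zubin each take 15,000.
Noor's share (60,000) passes entirely to Bruno.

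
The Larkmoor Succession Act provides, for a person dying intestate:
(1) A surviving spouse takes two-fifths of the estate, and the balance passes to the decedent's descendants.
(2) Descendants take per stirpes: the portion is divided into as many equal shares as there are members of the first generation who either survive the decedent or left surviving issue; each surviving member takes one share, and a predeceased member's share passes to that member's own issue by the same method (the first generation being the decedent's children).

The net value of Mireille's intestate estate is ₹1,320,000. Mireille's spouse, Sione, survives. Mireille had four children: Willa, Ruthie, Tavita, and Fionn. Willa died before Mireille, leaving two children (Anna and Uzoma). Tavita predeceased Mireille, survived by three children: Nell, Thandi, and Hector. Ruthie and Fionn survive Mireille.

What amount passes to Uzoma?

Uzoma receives ₹99,000.

Sione takes two-fifths of ₹1,320,000 = ₹528,000. The remaining ₹792,000 passes to the descendants.
The descendants' portion (₹792,000) is divided into 4 shares of ₹198,000: Ruthie and Fionn each take ₹198,000; Willa's ₹198,000 share passes to Willa's issue; Tavita's ₹198,000 share passes to Tavita's issue.
Willa's share (₹198,000) is divided into 2 shares of ₹99,000: Anna and Uzoma each take ₹99,000.
Tavita's share (₹198,000) is divided into 3 shares of ₹66,000: Nell, Thandi, and Hector each take ₹66,000.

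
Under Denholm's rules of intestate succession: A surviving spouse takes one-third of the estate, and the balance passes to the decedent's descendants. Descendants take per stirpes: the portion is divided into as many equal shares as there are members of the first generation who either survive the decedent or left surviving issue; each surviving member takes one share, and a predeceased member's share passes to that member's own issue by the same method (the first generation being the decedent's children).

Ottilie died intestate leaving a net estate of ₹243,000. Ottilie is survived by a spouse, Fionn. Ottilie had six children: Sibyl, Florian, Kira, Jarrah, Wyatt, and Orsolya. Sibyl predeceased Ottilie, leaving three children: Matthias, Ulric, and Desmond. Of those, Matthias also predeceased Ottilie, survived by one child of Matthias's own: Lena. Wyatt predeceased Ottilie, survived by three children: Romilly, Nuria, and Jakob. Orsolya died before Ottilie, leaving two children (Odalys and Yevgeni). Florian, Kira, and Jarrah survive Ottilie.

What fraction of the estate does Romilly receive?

Fionn takes one-third of ₹243,000 = ₹81,000. The remaining ₹162,000 passes to the descendants.
The descendants' portion (₹162,000) is divided into 6 shares of ₹27,000: Florian, Kira, and Jarrah each take ₹27,000; Sibyl's ₹27,000 share passes to Sibyl's issue; Wyatt's ₹27,000 share passes to Wyatt's issue; Orsolya's ₹27,000 share passes to Orsolya's issue.
Sibyl's share (₹27,000) is divided into 3 shares of ₹9,000: Ulric and Desmond each take ₹9,000; Matthias's ₹9,000 share passes to Matthias's issue.
Matthias's share (₹9,000) passes entirely to Lena.
Wyatt's share (₹27,000) is divided into 3 shares of ₹9,000: Romilly, Nuria, and Jakob each take ₹9,000.
Orsolya's share (₹27,000) is divided into 2 shares of ₹13,500: Odalys and Yevgeni each take ₹13,500.

Romilly receives 1/27 of the estate.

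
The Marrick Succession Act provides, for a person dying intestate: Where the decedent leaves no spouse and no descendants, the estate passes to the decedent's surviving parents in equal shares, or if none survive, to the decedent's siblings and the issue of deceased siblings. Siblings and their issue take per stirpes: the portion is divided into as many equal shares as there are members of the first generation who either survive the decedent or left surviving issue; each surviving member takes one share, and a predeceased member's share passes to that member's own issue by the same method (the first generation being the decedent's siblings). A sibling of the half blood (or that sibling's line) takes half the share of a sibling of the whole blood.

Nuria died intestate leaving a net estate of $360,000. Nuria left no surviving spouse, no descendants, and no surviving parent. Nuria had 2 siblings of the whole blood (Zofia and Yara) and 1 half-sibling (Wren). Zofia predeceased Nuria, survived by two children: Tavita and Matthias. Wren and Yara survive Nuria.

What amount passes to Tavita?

The entire $360,000 passes to the siblings and their issue.
Counting each half-blood sibling's line as half a unit, there are 5/2 units in $360,000, so one unit is $144,000. Whole-blood lines (Zofia and Yara) take $144,000 each; half-blood lines (Wren) take $72,000 each.
Zofia's share ($144,000) is divided into 2 shares of $72,000: Tavita and Matthias each take $72,000.

Tavita receives $72,000.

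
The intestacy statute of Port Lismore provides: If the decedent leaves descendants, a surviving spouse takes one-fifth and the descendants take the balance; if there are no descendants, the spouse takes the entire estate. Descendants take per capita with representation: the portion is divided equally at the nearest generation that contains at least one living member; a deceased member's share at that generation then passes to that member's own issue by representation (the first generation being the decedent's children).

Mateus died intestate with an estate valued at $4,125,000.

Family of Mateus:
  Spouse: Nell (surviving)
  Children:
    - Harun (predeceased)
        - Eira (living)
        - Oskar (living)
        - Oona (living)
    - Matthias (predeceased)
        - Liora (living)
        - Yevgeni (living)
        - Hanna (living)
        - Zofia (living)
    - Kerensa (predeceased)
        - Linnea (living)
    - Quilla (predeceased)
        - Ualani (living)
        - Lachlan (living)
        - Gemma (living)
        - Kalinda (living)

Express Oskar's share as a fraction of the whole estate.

Oskar receives 1/15 of the estate.

Nell takes one-fifth of $4,125,000 = $825,000. The remaining $3,300,000 passes to the descendants.
No child survives, so the initial division is made at the grandchildren's generation.
The descendants' portion ($3,300,000) is divided into 12 shares of $275,000: Eira, Oskar, Oona, Liora, Yevgeni, Hanna, Zofia, Linnea, Ualani, Lachlan, Gemma, and Kalinda each take $275,000.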